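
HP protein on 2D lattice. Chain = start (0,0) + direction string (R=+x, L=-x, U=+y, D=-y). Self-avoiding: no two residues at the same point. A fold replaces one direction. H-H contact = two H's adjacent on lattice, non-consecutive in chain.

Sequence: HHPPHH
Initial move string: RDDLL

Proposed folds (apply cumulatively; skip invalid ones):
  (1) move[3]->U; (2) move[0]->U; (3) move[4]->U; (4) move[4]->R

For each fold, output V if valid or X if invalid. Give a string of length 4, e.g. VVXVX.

Answer: XXVX

Derivation:
Initial: RDDLL -> [(0, 0), (1, 0), (1, -1), (1, -2), (0, -2), (-1, -2)]
Fold 1: move[3]->U => RDDUL INVALID (collision), skipped
Fold 2: move[0]->U => UDDLL INVALID (collision), skipped
Fold 3: move[4]->U => RDDLU VALID
Fold 4: move[4]->R => RDDLR INVALID (collision), skipped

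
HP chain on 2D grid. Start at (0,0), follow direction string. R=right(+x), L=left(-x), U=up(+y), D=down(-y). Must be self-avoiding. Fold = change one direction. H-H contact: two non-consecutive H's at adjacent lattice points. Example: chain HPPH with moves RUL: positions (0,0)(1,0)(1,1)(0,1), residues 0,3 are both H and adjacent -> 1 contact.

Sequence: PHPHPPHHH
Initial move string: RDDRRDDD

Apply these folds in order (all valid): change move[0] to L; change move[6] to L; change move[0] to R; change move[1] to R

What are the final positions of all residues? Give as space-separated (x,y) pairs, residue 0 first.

Initial moves: RDDRRDDD
Fold: move[0]->L => LDDRRDDD (positions: [(0, 0), (-1, 0), (-1, -1), (-1, -2), (0, -2), (1, -2), (1, -3), (1, -4), (1, -5)])
Fold: move[6]->L => LDDRRDLD (positions: [(0, 0), (-1, 0), (-1, -1), (-1, -2), (0, -2), (1, -2), (1, -3), (0, -3), (0, -4)])
Fold: move[0]->R => RDDRRDLD (positions: [(0, 0), (1, 0), (1, -1), (1, -2), (2, -2), (3, -2), (3, -3), (2, -3), (2, -4)])
Fold: move[1]->R => RRDRRDLD (positions: [(0, 0), (1, 0), (2, 0), (2, -1), (3, -1), (4, -1), (4, -2), (3, -2), (3, -3)])

Answer: (0,0) (1,0) (2,0) (2,-1) (3,-1) (4,-1) (4,-2) (3,-2) (3,-3)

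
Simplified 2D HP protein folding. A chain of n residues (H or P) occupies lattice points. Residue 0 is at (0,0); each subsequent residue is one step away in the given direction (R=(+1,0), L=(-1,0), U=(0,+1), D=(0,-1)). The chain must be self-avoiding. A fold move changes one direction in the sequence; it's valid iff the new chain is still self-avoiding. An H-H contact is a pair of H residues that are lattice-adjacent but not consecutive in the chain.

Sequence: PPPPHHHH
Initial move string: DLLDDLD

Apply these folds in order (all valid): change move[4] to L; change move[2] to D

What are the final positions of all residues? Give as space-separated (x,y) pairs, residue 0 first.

Initial moves: DLLDDLD
Fold: move[4]->L => DLLDLLD (positions: [(0, 0), (0, -1), (-1, -1), (-2, -1), (-2, -2), (-3, -2), (-4, -2), (-4, -3)])
Fold: move[2]->D => DLDDLLD (positions: [(0, 0), (0, -1), (-1, -1), (-1, -2), (-1, -3), (-2, -3), (-3, -3), (-3, -4)])

Answer: (0,0) (0,-1) (-1,-1) (-1,-2) (-1,-3) (-2,-3) (-3,-3) (-3,-4)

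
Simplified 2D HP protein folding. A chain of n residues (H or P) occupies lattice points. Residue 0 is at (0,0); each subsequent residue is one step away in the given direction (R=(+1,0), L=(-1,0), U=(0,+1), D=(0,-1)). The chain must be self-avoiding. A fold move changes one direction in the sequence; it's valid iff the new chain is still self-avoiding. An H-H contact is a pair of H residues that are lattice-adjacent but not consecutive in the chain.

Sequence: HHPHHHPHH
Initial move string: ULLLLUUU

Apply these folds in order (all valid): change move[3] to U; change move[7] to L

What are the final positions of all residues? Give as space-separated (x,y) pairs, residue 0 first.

Answer: (0,0) (0,1) (-1,1) (-2,1) (-2,2) (-3,2) (-3,3) (-3,4) (-4,4)

Derivation:
Initial moves: ULLLLUUU
Fold: move[3]->U => ULLULUUU (positions: [(0, 0), (0, 1), (-1, 1), (-2, 1), (-2, 2), (-3, 2), (-3, 3), (-3, 4), (-3, 5)])
Fold: move[7]->L => ULLULUUL (positions: [(0, 0), (0, 1), (-1, 1), (-2, 1), (-2, 2), (-3, 2), (-3, 3), (-3, 4), (-4, 4)])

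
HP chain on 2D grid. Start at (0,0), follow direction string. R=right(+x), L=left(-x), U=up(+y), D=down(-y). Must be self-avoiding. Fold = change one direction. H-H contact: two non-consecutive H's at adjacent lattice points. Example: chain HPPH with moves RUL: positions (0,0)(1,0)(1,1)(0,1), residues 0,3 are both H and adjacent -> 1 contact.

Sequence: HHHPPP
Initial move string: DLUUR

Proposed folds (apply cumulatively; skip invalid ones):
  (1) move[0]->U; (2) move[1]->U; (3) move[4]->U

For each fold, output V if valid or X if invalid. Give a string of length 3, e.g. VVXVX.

Initial: DLUUR -> [(0, 0), (0, -1), (-1, -1), (-1, 0), (-1, 1), (0, 1)]
Fold 1: move[0]->U => ULUUR VALID
Fold 2: move[1]->U => UUUUR VALID
Fold 3: move[4]->U => UUUUU VALID

Answer: VVV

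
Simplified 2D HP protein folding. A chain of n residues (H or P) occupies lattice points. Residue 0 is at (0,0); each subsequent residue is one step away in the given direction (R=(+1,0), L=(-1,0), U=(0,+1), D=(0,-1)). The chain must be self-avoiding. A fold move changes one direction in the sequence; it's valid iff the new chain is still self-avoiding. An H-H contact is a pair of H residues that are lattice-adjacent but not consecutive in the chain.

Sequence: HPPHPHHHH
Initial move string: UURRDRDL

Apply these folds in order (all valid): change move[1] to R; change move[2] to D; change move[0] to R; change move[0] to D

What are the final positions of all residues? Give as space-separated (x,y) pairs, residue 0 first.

Answer: (0,0) (0,-1) (1,-1) (1,-2) (2,-2) (2,-3) (3,-3) (3,-4) (2,-4)

Derivation:
Initial moves: UURRDRDL
Fold: move[1]->R => URRRDRDL (positions: [(0, 0), (0, 1), (1, 1), (2, 1), (3, 1), (3, 0), (4, 0), (4, -1), (3, -1)])
Fold: move[2]->D => URDRDRDL (positions: [(0, 0), (0, 1), (1, 1), (1, 0), (2, 0), (2, -1), (3, -1), (3, -2), (2, -2)])
Fold: move[0]->R => RRDRDRDL (positions: [(0, 0), (1, 0), (2, 0), (2, -1), (3, -1), (3, -2), (4, -2), (4, -3), (3, -3)])
Fold: move[0]->D => DRDRDRDL (positions: [(0, 0), (0, -1), (1, -1), (1, -2), (2, -2), (2, -3), (3, -3), (3, -4), (2, -4)])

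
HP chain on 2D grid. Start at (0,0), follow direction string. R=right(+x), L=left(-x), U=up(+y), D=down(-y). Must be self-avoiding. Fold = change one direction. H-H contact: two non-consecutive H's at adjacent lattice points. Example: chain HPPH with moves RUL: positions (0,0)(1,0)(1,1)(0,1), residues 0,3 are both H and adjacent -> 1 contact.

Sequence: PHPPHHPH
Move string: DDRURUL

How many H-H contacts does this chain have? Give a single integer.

Answer: 2

Derivation:
Positions: [(0, 0), (0, -1), (0, -2), (1, -2), (1, -1), (2, -1), (2, 0), (1, 0)]
H-H contact: residue 1 @(0,-1) - residue 4 @(1, -1)
H-H contact: residue 4 @(1,-1) - residue 7 @(1, 0)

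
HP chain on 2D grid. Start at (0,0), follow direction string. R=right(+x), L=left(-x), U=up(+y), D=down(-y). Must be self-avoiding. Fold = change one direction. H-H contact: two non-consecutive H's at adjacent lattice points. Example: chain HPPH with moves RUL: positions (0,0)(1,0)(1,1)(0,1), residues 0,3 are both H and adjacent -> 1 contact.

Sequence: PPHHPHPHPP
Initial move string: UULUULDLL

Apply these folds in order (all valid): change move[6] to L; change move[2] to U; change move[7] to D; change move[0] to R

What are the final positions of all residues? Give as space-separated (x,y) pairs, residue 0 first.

Initial moves: UULUULDLL
Fold: move[6]->L => UULUULLLL (positions: [(0, 0), (0, 1), (0, 2), (-1, 2), (-1, 3), (-1, 4), (-2, 4), (-3, 4), (-4, 4), (-5, 4)])
Fold: move[2]->U => UUUUULLLL (positions: [(0, 0), (0, 1), (0, 2), (0, 3), (0, 4), (0, 5), (-1, 5), (-2, 5), (-3, 5), (-4, 5)])
Fold: move[7]->D => UUUUULLDL (positions: [(0, 0), (0, 1), (0, 2), (0, 3), (0, 4), (0, 5), (-1, 5), (-2, 5), (-2, 4), (-3, 4)])
Fold: move[0]->R => RUUUULLDL (positions: [(0, 0), (1, 0), (1, 1), (1, 2), (1, 3), (1, 4), (0, 4), (-1, 4), (-1, 3), (-2, 3)])

Answer: (0,0) (1,0) (1,1) (1,2) (1,3) (1,4) (0,4) (-1,4) (-1,3) (-2,3)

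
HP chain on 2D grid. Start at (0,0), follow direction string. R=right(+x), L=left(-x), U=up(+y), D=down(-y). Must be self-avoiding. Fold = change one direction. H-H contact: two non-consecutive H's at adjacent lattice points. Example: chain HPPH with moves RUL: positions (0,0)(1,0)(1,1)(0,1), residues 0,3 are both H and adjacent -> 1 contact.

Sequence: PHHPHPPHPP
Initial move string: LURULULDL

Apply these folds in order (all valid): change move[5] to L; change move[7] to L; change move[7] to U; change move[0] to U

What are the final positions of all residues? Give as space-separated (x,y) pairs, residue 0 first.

Answer: (0,0) (0,1) (0,2) (1,2) (1,3) (0,3) (-1,3) (-2,3) (-2,4) (-3,4)

Derivation:
Initial moves: LURULULDL
Fold: move[5]->L => LURULLLDL (positions: [(0, 0), (-1, 0), (-1, 1), (0, 1), (0, 2), (-1, 2), (-2, 2), (-3, 2), (-3, 1), (-4, 1)])
Fold: move[7]->L => LURULLLLL (positions: [(0, 0), (-1, 0), (-1, 1), (0, 1), (0, 2), (-1, 2), (-2, 2), (-3, 2), (-4, 2), (-5, 2)])
Fold: move[7]->U => LURULLLUL (positions: [(0, 0), (-1, 0), (-1, 1), (0, 1), (0, 2), (-1, 2), (-2, 2), (-3, 2), (-3, 3), (-4, 3)])
Fold: move[0]->U => UURULLLUL (positions: [(0, 0), (0, 1), (0, 2), (1, 2), (1, 3), (0, 3), (-1, 3), (-2, 3), (-2, 4), (-3, 4)])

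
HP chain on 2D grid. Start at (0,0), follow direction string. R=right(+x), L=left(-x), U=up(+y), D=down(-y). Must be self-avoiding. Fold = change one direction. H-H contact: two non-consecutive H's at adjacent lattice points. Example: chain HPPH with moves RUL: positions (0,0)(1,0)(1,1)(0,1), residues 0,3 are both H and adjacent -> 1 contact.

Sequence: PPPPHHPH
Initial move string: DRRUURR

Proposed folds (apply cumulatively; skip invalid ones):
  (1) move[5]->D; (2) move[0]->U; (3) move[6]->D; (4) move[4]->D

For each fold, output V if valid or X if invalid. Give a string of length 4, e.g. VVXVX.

Answer: XVVX

Derivation:
Initial: DRRUURR -> [(0, 0), (0, -1), (1, -1), (2, -1), (2, 0), (2, 1), (3, 1), (4, 1)]
Fold 1: move[5]->D => DRRUUDR INVALID (collision), skipped
Fold 2: move[0]->U => URRUURR VALID
Fold 3: move[6]->D => URRUURD VALID
Fold 4: move[4]->D => URRUDRD INVALID (collision), skipped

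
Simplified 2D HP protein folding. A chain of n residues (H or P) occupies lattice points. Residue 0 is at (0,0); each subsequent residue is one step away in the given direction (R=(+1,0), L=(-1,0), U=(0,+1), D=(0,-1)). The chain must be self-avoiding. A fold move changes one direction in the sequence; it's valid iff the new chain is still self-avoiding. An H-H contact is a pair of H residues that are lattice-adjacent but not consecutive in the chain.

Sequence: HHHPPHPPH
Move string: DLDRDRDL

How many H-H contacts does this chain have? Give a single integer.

Answer: 1

Derivation:
Positions: [(0, 0), (0, -1), (-1, -1), (-1, -2), (0, -2), (0, -3), (1, -3), (1, -4), (0, -4)]
H-H contact: residue 5 @(0,-3) - residue 8 @(0, -4)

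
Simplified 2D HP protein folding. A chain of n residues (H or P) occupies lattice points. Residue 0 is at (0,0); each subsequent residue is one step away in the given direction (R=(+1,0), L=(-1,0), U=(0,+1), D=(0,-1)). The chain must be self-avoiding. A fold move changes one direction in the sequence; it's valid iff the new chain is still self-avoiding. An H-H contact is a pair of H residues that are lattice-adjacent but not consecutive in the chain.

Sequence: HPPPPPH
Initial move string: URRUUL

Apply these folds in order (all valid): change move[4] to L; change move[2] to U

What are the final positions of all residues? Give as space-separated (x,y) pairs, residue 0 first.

Initial moves: URRUUL
Fold: move[4]->L => URRULL (positions: [(0, 0), (0, 1), (1, 1), (2, 1), (2, 2), (1, 2), (0, 2)])
Fold: move[2]->U => URUULL (positions: [(0, 0), (0, 1), (1, 1), (1, 2), (1, 3), (0, 3), (-1, 3)])

Answer: (0,0) (0,1) (1,1) (1,2) (1,3) (0,3) (-1,3)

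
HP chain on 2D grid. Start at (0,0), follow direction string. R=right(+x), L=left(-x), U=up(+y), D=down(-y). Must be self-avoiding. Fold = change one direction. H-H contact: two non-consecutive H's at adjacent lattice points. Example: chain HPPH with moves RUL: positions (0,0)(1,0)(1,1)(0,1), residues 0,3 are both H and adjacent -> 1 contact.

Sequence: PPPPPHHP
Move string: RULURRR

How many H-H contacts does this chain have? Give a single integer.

Answer: 0

Derivation:
Positions: [(0, 0), (1, 0), (1, 1), (0, 1), (0, 2), (1, 2), (2, 2), (3, 2)]
No H-H contacts found.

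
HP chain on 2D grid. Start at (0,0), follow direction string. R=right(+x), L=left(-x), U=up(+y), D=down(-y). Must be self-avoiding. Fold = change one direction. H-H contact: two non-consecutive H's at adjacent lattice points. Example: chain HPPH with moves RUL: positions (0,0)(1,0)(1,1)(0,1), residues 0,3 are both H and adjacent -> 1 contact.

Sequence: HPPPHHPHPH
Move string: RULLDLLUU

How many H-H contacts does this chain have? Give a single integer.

Positions: [(0, 0), (1, 0), (1, 1), (0, 1), (-1, 1), (-1, 0), (-2, 0), (-3, 0), (-3, 1), (-3, 2)]
H-H contact: residue 0 @(0,0) - residue 5 @(-1, 0)

Answer: 1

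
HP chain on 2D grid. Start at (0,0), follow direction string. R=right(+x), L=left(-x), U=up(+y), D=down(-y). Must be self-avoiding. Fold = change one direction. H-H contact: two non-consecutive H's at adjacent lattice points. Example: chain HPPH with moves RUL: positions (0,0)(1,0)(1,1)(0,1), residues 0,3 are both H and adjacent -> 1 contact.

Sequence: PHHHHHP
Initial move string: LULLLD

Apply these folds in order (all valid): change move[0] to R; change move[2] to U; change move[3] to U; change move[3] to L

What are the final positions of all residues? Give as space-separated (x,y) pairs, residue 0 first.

Initial moves: LULLLD
Fold: move[0]->R => RULLLD (positions: [(0, 0), (1, 0), (1, 1), (0, 1), (-1, 1), (-2, 1), (-2, 0)])
Fold: move[2]->U => RUULLD (positions: [(0, 0), (1, 0), (1, 1), (1, 2), (0, 2), (-1, 2), (-1, 1)])
Fold: move[3]->U => RUUULD (positions: [(0, 0), (1, 0), (1, 1), (1, 2), (1, 3), (0, 3), (0, 2)])
Fold: move[3]->L => RUULLD (positions: [(0, 0), (1, 0), (1, 1), (1, 2), (0, 2), (-1, 2), (-1, 1)])

Answer: (0,0) (1,0) (1,1) (1,2) (0,2) (-1,2) (-1,1)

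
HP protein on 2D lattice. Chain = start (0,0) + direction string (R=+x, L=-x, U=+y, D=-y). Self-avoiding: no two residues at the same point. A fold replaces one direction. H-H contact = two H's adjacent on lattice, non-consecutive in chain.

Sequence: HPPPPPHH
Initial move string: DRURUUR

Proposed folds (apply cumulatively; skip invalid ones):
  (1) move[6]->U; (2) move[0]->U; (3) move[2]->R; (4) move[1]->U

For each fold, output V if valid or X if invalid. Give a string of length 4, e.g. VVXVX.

Answer: VVVV

Derivation:
Initial: DRURUUR -> [(0, 0), (0, -1), (1, -1), (1, 0), (2, 0), (2, 1), (2, 2), (3, 2)]
Fold 1: move[6]->U => DRURUUU VALID
Fold 2: move[0]->U => URURUUU VALID
Fold 3: move[2]->R => URRRUUU VALID
Fold 4: move[1]->U => UURRUUU VALID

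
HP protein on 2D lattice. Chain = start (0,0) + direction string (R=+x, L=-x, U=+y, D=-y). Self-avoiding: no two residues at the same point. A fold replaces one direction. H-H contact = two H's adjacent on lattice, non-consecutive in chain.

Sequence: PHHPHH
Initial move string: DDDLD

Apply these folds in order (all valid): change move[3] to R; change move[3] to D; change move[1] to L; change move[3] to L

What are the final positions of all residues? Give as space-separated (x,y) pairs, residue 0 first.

Initial moves: DDDLD
Fold: move[3]->R => DDDRD (positions: [(0, 0), (0, -1), (0, -2), (0, -3), (1, -3), (1, -4)])
Fold: move[3]->D => DDDDD (positions: [(0, 0), (0, -1), (0, -2), (0, -3), (0, -4), (0, -5)])
Fold: move[1]->L => DLDDD (positions: [(0, 0), (0, -1), (-1, -1), (-1, -2), (-1, -3), (-1, -4)])
Fold: move[3]->L => DLDLD (positions: [(0, 0), (0, -1), (-1, -1), (-1, -2), (-2, -2), (-2, -3)])

Answer: (0,0) (0,-1) (-1,-1) (-1,-2) (-2,-2) (-2,-3)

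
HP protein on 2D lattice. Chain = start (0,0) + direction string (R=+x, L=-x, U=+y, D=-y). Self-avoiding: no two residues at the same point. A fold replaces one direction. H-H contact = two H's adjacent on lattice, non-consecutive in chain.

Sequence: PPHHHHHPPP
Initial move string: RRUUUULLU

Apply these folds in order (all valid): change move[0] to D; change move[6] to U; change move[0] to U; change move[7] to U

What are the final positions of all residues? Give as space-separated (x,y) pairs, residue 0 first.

Initial moves: RRUUUULLU
Fold: move[0]->D => DRUUUULLU (positions: [(0, 0), (0, -1), (1, -1), (1, 0), (1, 1), (1, 2), (1, 3), (0, 3), (-1, 3), (-1, 4)])
Fold: move[6]->U => DRUUUUULU (positions: [(0, 0), (0, -1), (1, -1), (1, 0), (1, 1), (1, 2), (1, 3), (1, 4), (0, 4), (0, 5)])
Fold: move[0]->U => URUUUUULU (positions: [(0, 0), (0, 1), (1, 1), (1, 2), (1, 3), (1, 4), (1, 5), (1, 6), (0, 6), (0, 7)])
Fold: move[7]->U => URUUUUUUU (positions: [(0, 0), (0, 1), (1, 1), (1, 2), (1, 3), (1, 4), (1, 5), (1, 6), (1, 7), (1, 8)])

Answer: (0,0) (0,1) (1,1) (1,2) (1,3) (1,4) (1,5) (1,6) (1,7) (1,8)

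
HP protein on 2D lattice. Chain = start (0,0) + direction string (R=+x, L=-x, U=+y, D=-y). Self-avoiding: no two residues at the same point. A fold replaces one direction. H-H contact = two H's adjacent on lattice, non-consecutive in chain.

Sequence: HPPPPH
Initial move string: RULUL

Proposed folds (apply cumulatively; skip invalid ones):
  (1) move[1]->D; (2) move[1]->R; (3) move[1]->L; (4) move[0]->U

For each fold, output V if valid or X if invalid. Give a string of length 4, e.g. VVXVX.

Answer: XXXV

Derivation:
Initial: RULUL -> [(0, 0), (1, 0), (1, 1), (0, 1), (0, 2), (-1, 2)]
Fold 1: move[1]->D => RDLUL INVALID (collision), skipped
Fold 2: move[1]->R => RRLUL INVALID (collision), skipped
Fold 3: move[1]->L => RLLUL INVALID (collision), skipped
Fold 4: move[0]->U => UULUL VALID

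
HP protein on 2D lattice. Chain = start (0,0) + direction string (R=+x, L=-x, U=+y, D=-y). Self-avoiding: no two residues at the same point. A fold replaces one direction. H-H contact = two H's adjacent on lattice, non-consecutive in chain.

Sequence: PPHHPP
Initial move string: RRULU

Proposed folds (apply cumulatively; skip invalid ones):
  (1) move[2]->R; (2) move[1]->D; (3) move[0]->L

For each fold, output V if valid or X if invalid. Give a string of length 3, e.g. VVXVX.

Initial: RRULU -> [(0, 0), (1, 0), (2, 0), (2, 1), (1, 1), (1, 2)]
Fold 1: move[2]->R => RRRLU INVALID (collision), skipped
Fold 2: move[1]->D => RDULU INVALID (collision), skipped
Fold 3: move[0]->L => LRULU INVALID (collision), skipped

Answer: XXX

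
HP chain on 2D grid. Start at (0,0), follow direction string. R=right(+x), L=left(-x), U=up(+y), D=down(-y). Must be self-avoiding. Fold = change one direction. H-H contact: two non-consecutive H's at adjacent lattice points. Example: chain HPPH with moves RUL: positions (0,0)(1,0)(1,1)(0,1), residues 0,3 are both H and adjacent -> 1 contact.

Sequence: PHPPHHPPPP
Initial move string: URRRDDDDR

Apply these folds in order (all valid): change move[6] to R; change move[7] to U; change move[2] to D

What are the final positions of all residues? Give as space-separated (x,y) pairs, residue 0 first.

Initial moves: URRRDDDDR
Fold: move[6]->R => URRRDDRDR (positions: [(0, 0), (0, 1), (1, 1), (2, 1), (3, 1), (3, 0), (3, -1), (4, -1), (4, -2), (5, -2)])
Fold: move[7]->U => URRRDDRUR (positions: [(0, 0), (0, 1), (1, 1), (2, 1), (3, 1), (3, 0), (3, -1), (4, -1), (4, 0), (5, 0)])
Fold: move[2]->D => URDRDDRUR (positions: [(0, 0), (0, 1), (1, 1), (1, 0), (2, 0), (2, -1), (2, -2), (3, -2), (3, -1), (4, -1)])

Answer: (0,0) (0,1) (1,1) (1,0) (2,0) (2,-1) (2,-2) (3,-2) (3,-1) (4,-1)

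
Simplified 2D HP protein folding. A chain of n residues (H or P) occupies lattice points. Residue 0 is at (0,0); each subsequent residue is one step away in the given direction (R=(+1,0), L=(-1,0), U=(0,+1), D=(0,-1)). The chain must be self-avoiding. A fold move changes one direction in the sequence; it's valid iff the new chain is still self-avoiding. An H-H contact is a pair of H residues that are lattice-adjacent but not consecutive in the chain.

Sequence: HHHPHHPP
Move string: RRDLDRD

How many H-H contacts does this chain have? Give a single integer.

Positions: [(0, 0), (1, 0), (2, 0), (2, -1), (1, -1), (1, -2), (2, -2), (2, -3)]
H-H contact: residue 1 @(1,0) - residue 4 @(1, -1)

Answer: 1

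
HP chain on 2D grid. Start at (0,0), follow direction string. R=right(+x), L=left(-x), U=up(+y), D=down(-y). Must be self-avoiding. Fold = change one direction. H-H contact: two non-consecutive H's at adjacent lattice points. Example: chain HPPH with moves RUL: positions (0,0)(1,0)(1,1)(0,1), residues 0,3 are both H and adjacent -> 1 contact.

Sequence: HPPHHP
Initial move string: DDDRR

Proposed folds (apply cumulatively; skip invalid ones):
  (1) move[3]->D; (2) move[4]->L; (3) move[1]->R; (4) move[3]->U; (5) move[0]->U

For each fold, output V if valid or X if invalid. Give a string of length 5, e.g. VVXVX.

Answer: VVVXV

Derivation:
Initial: DDDRR -> [(0, 0), (0, -1), (0, -2), (0, -3), (1, -3), (2, -3)]
Fold 1: move[3]->D => DDDDR VALID
Fold 2: move[4]->L => DDDDL VALID
Fold 3: move[1]->R => DRDDL VALID
Fold 4: move[3]->U => DRDUL INVALID (collision), skipped
Fold 5: move[0]->U => URDDL VALID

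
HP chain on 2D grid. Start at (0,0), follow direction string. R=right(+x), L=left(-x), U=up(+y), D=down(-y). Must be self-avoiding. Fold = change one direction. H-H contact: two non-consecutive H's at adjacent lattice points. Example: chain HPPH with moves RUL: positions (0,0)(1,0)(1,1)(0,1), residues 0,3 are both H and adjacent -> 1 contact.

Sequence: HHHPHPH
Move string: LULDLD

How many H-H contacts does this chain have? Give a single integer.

Positions: [(0, 0), (-1, 0), (-1, 1), (-2, 1), (-2, 0), (-3, 0), (-3, -1)]
H-H contact: residue 1 @(-1,0) - residue 4 @(-2, 0)

Answer: 1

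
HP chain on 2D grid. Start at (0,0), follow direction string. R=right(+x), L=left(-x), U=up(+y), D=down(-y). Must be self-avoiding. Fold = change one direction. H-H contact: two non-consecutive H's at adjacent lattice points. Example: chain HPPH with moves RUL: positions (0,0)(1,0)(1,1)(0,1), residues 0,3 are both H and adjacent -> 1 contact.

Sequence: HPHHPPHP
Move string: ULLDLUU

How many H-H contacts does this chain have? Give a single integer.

Answer: 1

Derivation:
Positions: [(0, 0), (0, 1), (-1, 1), (-2, 1), (-2, 0), (-3, 0), (-3, 1), (-3, 2)]
H-H contact: residue 3 @(-2,1) - residue 6 @(-3, 1)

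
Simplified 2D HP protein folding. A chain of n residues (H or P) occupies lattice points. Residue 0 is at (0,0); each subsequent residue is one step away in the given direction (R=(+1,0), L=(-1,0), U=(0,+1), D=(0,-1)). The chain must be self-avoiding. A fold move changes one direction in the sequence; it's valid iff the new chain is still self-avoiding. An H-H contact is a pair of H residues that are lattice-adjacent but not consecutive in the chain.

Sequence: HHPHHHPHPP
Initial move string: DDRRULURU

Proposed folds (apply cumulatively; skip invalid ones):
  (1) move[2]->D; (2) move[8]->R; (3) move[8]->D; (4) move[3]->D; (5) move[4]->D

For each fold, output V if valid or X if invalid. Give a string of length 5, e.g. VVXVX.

Answer: XVXXX

Derivation:
Initial: DDRRULURU -> [(0, 0), (0, -1), (0, -2), (1, -2), (2, -2), (2, -1), (1, -1), (1, 0), (2, 0), (2, 1)]
Fold 1: move[2]->D => DDDRULURU INVALID (collision), skipped
Fold 2: move[8]->R => DDRRULURR VALID
Fold 3: move[8]->D => DDRRULURD INVALID (collision), skipped
Fold 4: move[3]->D => DDRDULURR INVALID (collision), skipped
Fold 5: move[4]->D => DDRRDLURR INVALID (collision), skipped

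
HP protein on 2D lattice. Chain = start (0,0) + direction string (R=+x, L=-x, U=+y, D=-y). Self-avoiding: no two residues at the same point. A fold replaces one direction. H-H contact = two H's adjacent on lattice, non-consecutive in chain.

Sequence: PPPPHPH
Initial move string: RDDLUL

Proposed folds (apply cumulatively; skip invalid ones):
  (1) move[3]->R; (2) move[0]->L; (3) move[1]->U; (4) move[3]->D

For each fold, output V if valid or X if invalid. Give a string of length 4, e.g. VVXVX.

Answer: XVXX

Derivation:
Initial: RDDLUL -> [(0, 0), (1, 0), (1, -1), (1, -2), (0, -2), (0, -1), (-1, -1)]
Fold 1: move[3]->R => RDDRUL INVALID (collision), skipped
Fold 2: move[0]->L => LDDLUL VALID
Fold 3: move[1]->U => LUDLUL INVALID (collision), skipped
Fold 4: move[3]->D => LDDDUL INVALID (collision), skipped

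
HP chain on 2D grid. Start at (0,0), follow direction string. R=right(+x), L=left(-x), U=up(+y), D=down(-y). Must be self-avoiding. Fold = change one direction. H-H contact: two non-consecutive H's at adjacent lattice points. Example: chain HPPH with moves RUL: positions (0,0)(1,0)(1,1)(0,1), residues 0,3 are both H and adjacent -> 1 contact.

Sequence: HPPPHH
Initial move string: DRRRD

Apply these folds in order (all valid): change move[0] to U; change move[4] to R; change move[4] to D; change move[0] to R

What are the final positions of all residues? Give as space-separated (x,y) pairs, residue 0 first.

Answer: (0,0) (1,0) (2,0) (3,0) (4,0) (4,-1)

Derivation:
Initial moves: DRRRD
Fold: move[0]->U => URRRD (positions: [(0, 0), (0, 1), (1, 1), (2, 1), (3, 1), (3, 0)])
Fold: move[4]->R => URRRR (positions: [(0, 0), (0, 1), (1, 1), (2, 1), (3, 1), (4, 1)])
Fold: move[4]->D => URRRD (positions: [(0, 0), (0, 1), (1, 1), (2, 1), (3, 1), (3, 0)])
Fold: move[0]->R => RRRRD (positions: [(0, 0), (1, 0), (2, 0), (3, 0), (4, 0), (4, -1)])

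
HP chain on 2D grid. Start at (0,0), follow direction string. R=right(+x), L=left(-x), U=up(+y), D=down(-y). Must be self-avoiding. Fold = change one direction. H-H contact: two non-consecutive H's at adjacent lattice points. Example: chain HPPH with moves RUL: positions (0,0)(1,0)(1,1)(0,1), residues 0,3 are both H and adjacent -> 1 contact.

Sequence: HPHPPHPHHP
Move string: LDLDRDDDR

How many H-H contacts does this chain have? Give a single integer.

Positions: [(0, 0), (-1, 0), (-1, -1), (-2, -1), (-2, -2), (-1, -2), (-1, -3), (-1, -4), (-1, -5), (0, -5)]
H-H contact: residue 2 @(-1,-1) - residue 5 @(-1, -2)

Answer: 1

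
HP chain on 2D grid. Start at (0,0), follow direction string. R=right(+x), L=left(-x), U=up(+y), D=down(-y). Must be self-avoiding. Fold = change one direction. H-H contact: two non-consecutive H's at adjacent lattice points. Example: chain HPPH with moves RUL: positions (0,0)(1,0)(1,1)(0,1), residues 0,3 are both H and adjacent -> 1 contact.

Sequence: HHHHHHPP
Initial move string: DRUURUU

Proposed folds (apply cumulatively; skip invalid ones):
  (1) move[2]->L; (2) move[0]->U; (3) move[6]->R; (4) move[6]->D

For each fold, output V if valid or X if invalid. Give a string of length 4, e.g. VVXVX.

Initial: DRUURUU -> [(0, 0), (0, -1), (1, -1), (1, 0), (1, 1), (2, 1), (2, 2), (2, 3)]
Fold 1: move[2]->L => DRLURUU INVALID (collision), skipped
Fold 2: move[0]->U => URUURUU VALID
Fold 3: move[6]->R => URUURUR VALID
Fold 4: move[6]->D => URUURUD INVALID (collision), skipped

Answer: XVVX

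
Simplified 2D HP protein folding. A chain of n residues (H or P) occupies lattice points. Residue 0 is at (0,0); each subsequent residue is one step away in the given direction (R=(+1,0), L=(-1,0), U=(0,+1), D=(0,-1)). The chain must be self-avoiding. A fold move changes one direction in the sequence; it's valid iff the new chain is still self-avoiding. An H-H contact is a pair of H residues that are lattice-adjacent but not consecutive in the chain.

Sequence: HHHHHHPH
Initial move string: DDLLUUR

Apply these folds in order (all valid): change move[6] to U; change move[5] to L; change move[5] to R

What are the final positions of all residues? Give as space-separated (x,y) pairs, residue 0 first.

Answer: (0,0) (0,-1) (0,-2) (-1,-2) (-2,-2) (-2,-1) (-1,-1) (-1,0)

Derivation:
Initial moves: DDLLUUR
Fold: move[6]->U => DDLLUUU (positions: [(0, 0), (0, -1), (0, -2), (-1, -2), (-2, -2), (-2, -1), (-2, 0), (-2, 1)])
Fold: move[5]->L => DDLLULU (positions: [(0, 0), (0, -1), (0, -2), (-1, -2), (-2, -2), (-2, -1), (-3, -1), (-3, 0)])
Fold: move[5]->R => DDLLURU (positions: [(0, 0), (0, -1), (0, -2), (-1, -2), (-2, -2), (-2, -1), (-1, -1), (-1, 0)])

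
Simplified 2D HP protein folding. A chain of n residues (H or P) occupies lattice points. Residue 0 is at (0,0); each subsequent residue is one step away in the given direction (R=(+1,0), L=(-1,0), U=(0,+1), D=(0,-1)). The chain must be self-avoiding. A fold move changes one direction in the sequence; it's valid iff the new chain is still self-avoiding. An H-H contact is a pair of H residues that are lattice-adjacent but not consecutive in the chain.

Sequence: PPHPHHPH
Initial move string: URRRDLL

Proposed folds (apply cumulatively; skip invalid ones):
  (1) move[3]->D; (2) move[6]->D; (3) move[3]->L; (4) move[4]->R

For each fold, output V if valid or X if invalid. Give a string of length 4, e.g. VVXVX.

Answer: VVXX

Derivation:
Initial: URRRDLL -> [(0, 0), (0, 1), (1, 1), (2, 1), (3, 1), (3, 0), (2, 0), (1, 0)]
Fold 1: move[3]->D => URRDDLL VALID
Fold 2: move[6]->D => URRDDLD VALID
Fold 3: move[3]->L => URRLDLD INVALID (collision), skipped
Fold 4: move[4]->R => URRDRLD INVALID (collision), skipped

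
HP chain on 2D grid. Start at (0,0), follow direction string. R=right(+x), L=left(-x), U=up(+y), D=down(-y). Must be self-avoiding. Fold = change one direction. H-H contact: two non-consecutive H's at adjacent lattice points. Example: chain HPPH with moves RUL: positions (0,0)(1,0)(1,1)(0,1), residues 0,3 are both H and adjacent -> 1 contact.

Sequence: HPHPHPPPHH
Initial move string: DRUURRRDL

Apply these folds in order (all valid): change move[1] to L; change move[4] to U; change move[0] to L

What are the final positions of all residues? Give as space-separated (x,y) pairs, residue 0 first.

Answer: (0,0) (-1,0) (-2,0) (-2,1) (-2,2) (-2,3) (-1,3) (0,3) (0,2) (-1,2)

Derivation:
Initial moves: DRUURRRDL
Fold: move[1]->L => DLUURRRDL (positions: [(0, 0), (0, -1), (-1, -1), (-1, 0), (-1, 1), (0, 1), (1, 1), (2, 1), (2, 0), (1, 0)])
Fold: move[4]->U => DLUUURRDL (positions: [(0, 0), (0, -1), (-1, -1), (-1, 0), (-1, 1), (-1, 2), (0, 2), (1, 2), (1, 1), (0, 1)])
Fold: move[0]->L => LLUUURRDL (positions: [(0, 0), (-1, 0), (-2, 0), (-2, 1), (-2, 2), (-2, 3), (-1, 3), (0, 3), (0, 2), (-1, 2)])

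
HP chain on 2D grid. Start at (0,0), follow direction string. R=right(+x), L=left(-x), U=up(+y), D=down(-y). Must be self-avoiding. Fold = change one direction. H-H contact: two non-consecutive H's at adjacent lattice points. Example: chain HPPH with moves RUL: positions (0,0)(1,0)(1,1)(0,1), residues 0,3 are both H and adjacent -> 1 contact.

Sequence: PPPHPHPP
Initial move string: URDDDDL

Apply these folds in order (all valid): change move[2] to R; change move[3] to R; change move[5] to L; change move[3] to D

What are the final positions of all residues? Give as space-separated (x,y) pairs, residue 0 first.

Initial moves: URDDDDL
Fold: move[2]->R => URRDDDL (positions: [(0, 0), (0, 1), (1, 1), (2, 1), (2, 0), (2, -1), (2, -2), (1, -2)])
Fold: move[3]->R => URRRDDL (positions: [(0, 0), (0, 1), (1, 1), (2, 1), (3, 1), (3, 0), (3, -1), (2, -1)])
Fold: move[5]->L => URRRDLL (positions: [(0, 0), (0, 1), (1, 1), (2, 1), (3, 1), (3, 0), (2, 0), (1, 0)])
Fold: move[3]->D => URRDDLL (positions: [(0, 0), (0, 1), (1, 1), (2, 1), (2, 0), (2, -1), (1, -1), (0, -1)])

Answer: (0,0) (0,1) (1,1) (2,1) (2,0) (2,-1) (1,-1) (0,-1)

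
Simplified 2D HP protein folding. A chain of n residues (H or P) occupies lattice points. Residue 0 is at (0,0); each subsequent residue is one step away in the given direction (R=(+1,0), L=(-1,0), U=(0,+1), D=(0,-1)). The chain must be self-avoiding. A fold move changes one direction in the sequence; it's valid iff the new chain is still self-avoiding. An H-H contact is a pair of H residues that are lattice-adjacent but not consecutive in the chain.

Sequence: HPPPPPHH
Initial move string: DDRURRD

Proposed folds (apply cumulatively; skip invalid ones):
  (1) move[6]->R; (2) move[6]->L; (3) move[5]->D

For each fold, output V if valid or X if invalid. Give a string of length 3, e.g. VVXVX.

Initial: DDRURRD -> [(0, 0), (0, -1), (0, -2), (1, -2), (1, -1), (2, -1), (3, -1), (3, -2)]
Fold 1: move[6]->R => DDRURRR VALID
Fold 2: move[6]->L => DDRURRL INVALID (collision), skipped
Fold 3: move[5]->D => DDRURDR VALID

Answer: VXV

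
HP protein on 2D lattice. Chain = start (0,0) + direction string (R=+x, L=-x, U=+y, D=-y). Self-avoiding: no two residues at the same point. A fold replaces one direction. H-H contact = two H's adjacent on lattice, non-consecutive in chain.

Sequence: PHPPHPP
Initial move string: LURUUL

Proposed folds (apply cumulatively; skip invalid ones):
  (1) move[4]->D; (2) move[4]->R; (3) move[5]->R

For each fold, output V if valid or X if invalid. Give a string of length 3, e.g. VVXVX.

Initial: LURUUL -> [(0, 0), (-1, 0), (-1, 1), (0, 1), (0, 2), (0, 3), (-1, 3)]
Fold 1: move[4]->D => LURUDL INVALID (collision), skipped
Fold 2: move[4]->R => LURURL INVALID (collision), skipped
Fold 3: move[5]->R => LURUUR VALID

Answer: XXV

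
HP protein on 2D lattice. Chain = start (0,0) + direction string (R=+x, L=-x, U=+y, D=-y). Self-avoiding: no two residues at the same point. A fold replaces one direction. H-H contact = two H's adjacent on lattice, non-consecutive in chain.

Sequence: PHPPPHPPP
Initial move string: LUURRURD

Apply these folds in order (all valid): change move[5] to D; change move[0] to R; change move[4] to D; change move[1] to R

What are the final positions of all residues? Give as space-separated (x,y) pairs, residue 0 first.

Answer: (0,0) (1,0) (2,0) (2,1) (3,1) (3,0) (3,-1) (4,-1) (4,-2)

Derivation:
Initial moves: LUURRURD
Fold: move[5]->D => LUURRDRD (positions: [(0, 0), (-1, 0), (-1, 1), (-1, 2), (0, 2), (1, 2), (1, 1), (2, 1), (2, 0)])
Fold: move[0]->R => RUURRDRD (positions: [(0, 0), (1, 0), (1, 1), (1, 2), (2, 2), (3, 2), (3, 1), (4, 1), (4, 0)])
Fold: move[4]->D => RUURDDRD (positions: [(0, 0), (1, 0), (1, 1), (1, 2), (2, 2), (2, 1), (2, 0), (3, 0), (3, -1)])
Fold: move[1]->R => RRURDDRD (positions: [(0, 0), (1, 0), (2, 0), (2, 1), (3, 1), (3, 0), (3, -1), (4, -1), (4, -2)])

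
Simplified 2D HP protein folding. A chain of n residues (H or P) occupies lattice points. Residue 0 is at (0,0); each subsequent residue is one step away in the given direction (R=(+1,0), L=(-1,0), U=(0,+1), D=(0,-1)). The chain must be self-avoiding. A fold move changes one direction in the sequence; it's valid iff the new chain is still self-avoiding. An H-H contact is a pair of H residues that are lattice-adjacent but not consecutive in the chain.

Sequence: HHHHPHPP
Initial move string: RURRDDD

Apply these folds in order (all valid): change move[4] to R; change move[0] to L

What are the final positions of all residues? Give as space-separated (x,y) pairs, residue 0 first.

Answer: (0,0) (-1,0) (-1,1) (0,1) (1,1) (2,1) (2,0) (2,-1)

Derivation:
Initial moves: RURRDDD
Fold: move[4]->R => RURRRDD (positions: [(0, 0), (1, 0), (1, 1), (2, 1), (3, 1), (4, 1), (4, 0), (4, -1)])
Fold: move[0]->L => LURRRDD (positions: [(0, 0), (-1, 0), (-1, 1), (0, 1), (1, 1), (2, 1), (2, 0), (2, -1)])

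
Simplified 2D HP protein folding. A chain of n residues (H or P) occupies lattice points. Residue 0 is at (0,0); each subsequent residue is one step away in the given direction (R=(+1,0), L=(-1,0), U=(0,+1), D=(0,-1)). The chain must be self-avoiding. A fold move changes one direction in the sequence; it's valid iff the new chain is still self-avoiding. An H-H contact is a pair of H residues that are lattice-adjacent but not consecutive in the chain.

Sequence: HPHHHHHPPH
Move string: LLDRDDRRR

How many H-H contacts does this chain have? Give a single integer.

Positions: [(0, 0), (-1, 0), (-2, 0), (-2, -1), (-1, -1), (-1, -2), (-1, -3), (0, -3), (1, -3), (2, -3)]
No H-H contacts found.

Answer: 0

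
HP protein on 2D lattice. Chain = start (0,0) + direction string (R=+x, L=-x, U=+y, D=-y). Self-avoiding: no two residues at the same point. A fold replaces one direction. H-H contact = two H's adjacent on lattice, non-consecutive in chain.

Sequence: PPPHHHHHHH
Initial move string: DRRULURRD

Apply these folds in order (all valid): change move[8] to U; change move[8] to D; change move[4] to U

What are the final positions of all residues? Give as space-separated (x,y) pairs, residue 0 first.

Answer: (0,0) (0,-1) (1,-1) (2,-1) (2,0) (2,1) (2,2) (3,2) (4,2) (4,1)

Derivation:
Initial moves: DRRULURRD
Fold: move[8]->U => DRRULURRU (positions: [(0, 0), (0, -1), (1, -1), (2, -1), (2, 0), (1, 0), (1, 1), (2, 1), (3, 1), (3, 2)])
Fold: move[8]->D => DRRULURRD (positions: [(0, 0), (0, -1), (1, -1), (2, -1), (2, 0), (1, 0), (1, 1), (2, 1), (3, 1), (3, 0)])
Fold: move[4]->U => DRRUUURRD (positions: [(0, 0), (0, -1), (1, -1), (2, -1), (2, 0), (2, 1), (2, 2), (3, 2), (4, 2), (4, 1)])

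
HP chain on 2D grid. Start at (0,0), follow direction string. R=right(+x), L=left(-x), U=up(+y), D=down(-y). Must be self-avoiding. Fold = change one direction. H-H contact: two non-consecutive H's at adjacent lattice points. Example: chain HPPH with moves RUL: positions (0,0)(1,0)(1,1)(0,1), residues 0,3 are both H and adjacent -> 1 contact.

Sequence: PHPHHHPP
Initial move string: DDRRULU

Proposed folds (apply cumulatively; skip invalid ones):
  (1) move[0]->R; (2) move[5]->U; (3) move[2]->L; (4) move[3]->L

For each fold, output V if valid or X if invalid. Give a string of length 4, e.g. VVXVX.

Initial: DDRRULU -> [(0, 0), (0, -1), (0, -2), (1, -2), (2, -2), (2, -1), (1, -1), (1, 0)]
Fold 1: move[0]->R => RDRRULU VALID
Fold 2: move[5]->U => RDRRUUU VALID
Fold 3: move[2]->L => RDLRUUU INVALID (collision), skipped
Fold 4: move[3]->L => RDRLUUU INVALID (collision), skipped

Answer: VVXX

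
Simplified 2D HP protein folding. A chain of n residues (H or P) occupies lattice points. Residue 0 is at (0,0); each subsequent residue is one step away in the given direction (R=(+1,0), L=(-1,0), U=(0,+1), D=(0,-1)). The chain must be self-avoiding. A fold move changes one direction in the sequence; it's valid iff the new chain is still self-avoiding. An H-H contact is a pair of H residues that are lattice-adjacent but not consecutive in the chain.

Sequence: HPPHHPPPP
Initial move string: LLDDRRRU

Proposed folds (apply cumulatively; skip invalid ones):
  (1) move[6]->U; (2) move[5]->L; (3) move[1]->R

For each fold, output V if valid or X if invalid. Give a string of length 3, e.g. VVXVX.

Answer: XXX

Derivation:
Initial: LLDDRRRU -> [(0, 0), (-1, 0), (-2, 0), (-2, -1), (-2, -2), (-1, -2), (0, -2), (1, -2), (1, -1)]
Fold 1: move[6]->U => LLDDRRUU INVALID (collision), skipped
Fold 2: move[5]->L => LLDDRLRU INVALID (collision), skipped
Fold 3: move[1]->R => LRDDRRRU INVALID (collision), skipped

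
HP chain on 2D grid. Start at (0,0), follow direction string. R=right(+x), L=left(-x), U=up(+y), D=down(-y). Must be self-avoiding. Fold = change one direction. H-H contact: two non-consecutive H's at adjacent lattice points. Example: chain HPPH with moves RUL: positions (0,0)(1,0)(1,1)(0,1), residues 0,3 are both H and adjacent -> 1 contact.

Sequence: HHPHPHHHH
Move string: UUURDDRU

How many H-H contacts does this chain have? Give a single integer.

Positions: [(0, 0), (0, 1), (0, 2), (0, 3), (1, 3), (1, 2), (1, 1), (2, 1), (2, 2)]
H-H contact: residue 1 @(0,1) - residue 6 @(1, 1)
H-H contact: residue 5 @(1,2) - residue 8 @(2, 2)

Answer: 2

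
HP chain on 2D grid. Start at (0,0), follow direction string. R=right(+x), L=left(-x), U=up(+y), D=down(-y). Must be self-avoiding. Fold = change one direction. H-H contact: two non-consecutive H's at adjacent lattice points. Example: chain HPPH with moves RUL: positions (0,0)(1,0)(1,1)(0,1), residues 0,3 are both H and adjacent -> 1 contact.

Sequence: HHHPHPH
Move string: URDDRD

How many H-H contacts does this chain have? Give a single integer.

Positions: [(0, 0), (0, 1), (1, 1), (1, 0), (1, -1), (2, -1), (2, -2)]
No H-H contacts found.

Answer: 0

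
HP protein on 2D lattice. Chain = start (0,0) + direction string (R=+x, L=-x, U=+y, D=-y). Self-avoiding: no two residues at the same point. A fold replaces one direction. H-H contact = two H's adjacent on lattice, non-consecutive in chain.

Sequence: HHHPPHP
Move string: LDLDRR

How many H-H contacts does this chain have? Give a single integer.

Positions: [(0, 0), (-1, 0), (-1, -1), (-2, -1), (-2, -2), (-1, -2), (0, -2)]
H-H contact: residue 2 @(-1,-1) - residue 5 @(-1, -2)

Answer: 1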